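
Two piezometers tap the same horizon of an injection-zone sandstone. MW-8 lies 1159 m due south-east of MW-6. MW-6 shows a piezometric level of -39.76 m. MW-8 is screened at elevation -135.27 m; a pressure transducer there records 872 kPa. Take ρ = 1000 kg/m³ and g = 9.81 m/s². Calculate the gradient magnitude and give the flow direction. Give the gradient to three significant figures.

Total head at MW-6: h = -39.76 m (water level in the piezometer is the total head).
Pressure head at MW-8: ψ = P/(ρg) = 872×1000 / (1000 × 9.81) = 88.89 m.
Total head at MW-8: h = z + ψ = -135.27 + 88.89 = -46.38 m.
Head difference: h(MW-6) − h(MW-8) = -39.76 − (-46.38) = 6.62 m.
Hydraulic gradient: i = |Δh| / L = 6.62 / 1159 = 0.00571.
Flow is from higher to lower head: from MW-6 toward MW-8, i.e. toward the south-east.

i ≈ 0.00571; groundwater flows toward the south-east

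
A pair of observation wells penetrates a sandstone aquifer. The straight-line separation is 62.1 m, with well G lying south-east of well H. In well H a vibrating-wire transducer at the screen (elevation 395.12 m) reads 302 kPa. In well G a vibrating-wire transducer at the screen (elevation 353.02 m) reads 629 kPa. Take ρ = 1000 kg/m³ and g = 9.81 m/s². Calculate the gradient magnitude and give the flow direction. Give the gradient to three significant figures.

i ≈ 0.141; groundwater flows toward the south-east

Pressure head at well H: ψ = P/(ρg) = 302×1000 / (1000 × 9.81) = 30.78 m.
Total head at well H: h = z + ψ = 395.12 + 30.78 = 425.90 m.
Pressure head at well G: ψ = P/(ρg) = 629×1000 / (1000 × 9.81) = 64.12 m.
Total head at well G: h = z + ψ = 353.02 + 64.12 = 417.14 m.
Head difference: h(well H) − h(well G) = 425.90 − 417.14 = 8.76 m.
Hydraulic gradient: i = |Δh| / L = 8.76 / 62.1 = 0.141.
Flow is from higher to lower head: from well H toward well G, i.e. toward the south-east.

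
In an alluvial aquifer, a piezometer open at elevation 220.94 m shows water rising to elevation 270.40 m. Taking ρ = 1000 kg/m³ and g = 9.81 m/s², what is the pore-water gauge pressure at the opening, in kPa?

P ≈ 485 kPa

Pressure head ψ = h − z = 270.40 − 220.94 = 49.46 m.
P = ρgψ = 1000 × 9.81 × 49.46 = 485203 Pa ≈ 485 kPa.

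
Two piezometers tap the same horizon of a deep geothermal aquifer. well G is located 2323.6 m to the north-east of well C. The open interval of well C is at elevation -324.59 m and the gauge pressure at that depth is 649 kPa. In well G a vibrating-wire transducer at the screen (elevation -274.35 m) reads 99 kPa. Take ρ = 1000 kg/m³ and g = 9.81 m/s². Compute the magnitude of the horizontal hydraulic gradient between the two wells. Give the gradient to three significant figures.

Pressure head at well C: ψ = P/(ρg) = 649×1000 / (1000 × 9.81) = 66.16 m.
Total head at well C: h = z + ψ = -324.59 + 66.16 = -258.43 m.
Pressure head at well G: ψ = P/(ρg) = 99×1000 / (1000 × 9.81) = 10.09 m.
Total head at well G: h = z + ψ = -274.35 + 10.09 = -264.26 m.
Head difference: h(well C) − h(well G) = -258.43 − (-264.26) = 5.83 m.
Hydraulic gradient: i = |Δh| / L = 5.83 / 2323.6 = 0.00251.

i ≈ 0.00251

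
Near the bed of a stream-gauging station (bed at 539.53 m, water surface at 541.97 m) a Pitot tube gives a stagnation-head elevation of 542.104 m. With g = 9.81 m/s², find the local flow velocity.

v ≈ 1.62 m/s

Near the bed, under hydrostatic conditions, the piezometric head (z + ψ) equals the free-surface elevation, 541.97 m.
Velocity head = total − piezometric = 542.104 − 541.97 = 0.134 m.
v = √(2g·h_v) = √(2 × 9.81 × 0.134) = 1.62 m/s.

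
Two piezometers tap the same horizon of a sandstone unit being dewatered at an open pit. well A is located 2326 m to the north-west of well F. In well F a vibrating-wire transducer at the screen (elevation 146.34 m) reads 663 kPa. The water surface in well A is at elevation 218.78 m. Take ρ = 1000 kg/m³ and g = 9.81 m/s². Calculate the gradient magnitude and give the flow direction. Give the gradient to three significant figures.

Pressure head at well F: ψ = P/(ρg) = 663×1000 / (1000 × 9.81) = 67.58 m.
Total head at well F: h = z + ψ = 146.34 + 67.58 = 213.92 m.
Total head at well A: h = 218.78 m (water level in the piezometer is the total head).
Head difference: h(well F) − h(well A) = 213.92 − 218.78 = -4.86 m.
Hydraulic gradient: i = |Δh| / L = 4.86 / 2326 = 0.00209.
Flow is from higher to lower head: from well A toward well F, i.e. toward the south-east.

i ≈ 0.00209; groundwater flows toward the south-east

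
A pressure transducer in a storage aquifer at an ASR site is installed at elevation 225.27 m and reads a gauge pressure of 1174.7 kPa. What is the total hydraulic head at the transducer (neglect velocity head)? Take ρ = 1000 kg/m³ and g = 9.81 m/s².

ψ = P/(ρg) = 1174.7×1000 / (1000 × 9.81) = 119.75 m.
h = z + ψ = 225.27 + 119.75 = 345.02 m.

h ≈ 345.02 m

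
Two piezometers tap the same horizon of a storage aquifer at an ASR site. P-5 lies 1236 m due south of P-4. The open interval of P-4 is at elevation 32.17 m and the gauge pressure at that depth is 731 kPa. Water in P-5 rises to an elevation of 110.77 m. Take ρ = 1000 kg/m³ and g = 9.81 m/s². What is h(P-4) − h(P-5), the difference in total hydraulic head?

Pressure head at P-4: ψ = P/(ρg) = 731×1000 / (1000 × 9.81) = 74.52 m.
Total head at P-4: h = z + ψ = 32.17 + 74.52 = 106.69 m.
Total head at P-5: h = 110.77 m (water level in the piezometer is the total head).
Head difference: h(P-4) − h(P-5) = 106.69 − 110.77 = -4.08 m.

Δh ≈ -4.08 m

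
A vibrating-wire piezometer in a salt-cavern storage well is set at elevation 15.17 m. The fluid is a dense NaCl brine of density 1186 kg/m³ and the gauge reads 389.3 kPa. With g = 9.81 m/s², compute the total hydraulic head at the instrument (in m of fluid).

h ≈ 48.63 m

ψ = P/(ρg) = 389.3×1000 / (1186 × 9.81) = 33.46 m.
h = z + ψ = 15.17 + 33.46 = 48.63 m.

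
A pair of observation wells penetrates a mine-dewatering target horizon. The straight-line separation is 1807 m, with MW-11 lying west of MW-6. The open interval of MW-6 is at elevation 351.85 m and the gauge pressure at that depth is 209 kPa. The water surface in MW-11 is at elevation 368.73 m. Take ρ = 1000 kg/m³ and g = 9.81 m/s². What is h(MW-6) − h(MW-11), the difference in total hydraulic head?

Pressure head at MW-6: ψ = P/(ρg) = 209×1000 / (1000 × 9.81) = 21.30 m.
Total head at MW-6: h = z + ψ = 351.85 + 21.30 = 373.15 m.
Total head at MW-11: h = 368.73 m (water level in the piezometer is the total head).
Head difference: h(MW-6) − h(MW-11) = 373.15 − 368.73 = 4.42 m.

Δh ≈ 4.42 m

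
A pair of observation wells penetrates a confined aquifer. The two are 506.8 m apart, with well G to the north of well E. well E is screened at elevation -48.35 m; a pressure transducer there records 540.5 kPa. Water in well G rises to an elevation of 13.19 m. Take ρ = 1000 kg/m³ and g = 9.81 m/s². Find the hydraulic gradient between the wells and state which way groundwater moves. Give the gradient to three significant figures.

i ≈ 0.0127; groundwater flows toward the south

Pressure head at well E: ψ = P/(ρg) = 540.5×1000 / (1000 × 9.81) = 55.10 m.
Total head at well E: h = z + ψ = -48.35 + 55.10 = 6.75 m.
Total head at well G: h = 13.19 m (water level in the piezometer is the total head).
Head difference: h(well E) − h(well G) = 6.75 − 13.19 = -6.44 m.
Hydraulic gradient: i = |Δh| / L = 6.44 / 506.8 = 0.0127.
Flow is from higher to lower head: from well G toward well E, i.e. toward the south.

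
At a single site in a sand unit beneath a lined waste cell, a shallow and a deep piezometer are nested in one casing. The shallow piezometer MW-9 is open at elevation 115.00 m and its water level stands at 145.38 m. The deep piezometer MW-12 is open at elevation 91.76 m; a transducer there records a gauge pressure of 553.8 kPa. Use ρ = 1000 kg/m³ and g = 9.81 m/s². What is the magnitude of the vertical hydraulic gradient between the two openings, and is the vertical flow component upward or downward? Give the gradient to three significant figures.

Total head at MW-9: h = 145.38 m (water level in the standpipe).
Pressure head at MW-12: ψ = P/(ρg) = 553.8×1000 / (1000 × 9.81) = 56.45 m.
Total head at MW-12: h = z + ψ = 91.76 + 56.45 = 148.21 m.
Δh = h(MW-9) − h(MW-12) = 145.38 − 148.21 = -2.83 m.
Vertical separation Δz = 115.00 − 91.76 = 23.24 m.
|i_v| = |Δh| / Δz = 2.83 / 23.24 = 0.122.
Head is higher in the deep piezometer, so vertical flow is upward (discharge condition).

|i_v| ≈ 0.122; vertical flow is upward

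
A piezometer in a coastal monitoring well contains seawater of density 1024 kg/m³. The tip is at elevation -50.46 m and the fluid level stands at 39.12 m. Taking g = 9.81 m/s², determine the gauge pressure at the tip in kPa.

P ≈ 900 kPa

Pressure head ψ = h − z = 39.12 − (-50.46) = 89.58 m.
P = ρgψ = 1024 × 9.81 × 89.58 = 899871 Pa ≈ 900 kPa.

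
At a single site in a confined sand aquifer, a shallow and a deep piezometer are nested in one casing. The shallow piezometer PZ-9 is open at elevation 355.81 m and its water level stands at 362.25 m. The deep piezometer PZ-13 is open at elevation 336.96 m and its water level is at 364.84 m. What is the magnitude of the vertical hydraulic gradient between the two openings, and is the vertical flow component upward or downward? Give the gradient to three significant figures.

Total head at PZ-9: h = 362.25 m (water level in the standpipe).
Total head at PZ-13: h = 364.84 m.
Δh = h(PZ-9) − h(PZ-13) = 362.25 − 364.84 = -2.59 m.
Vertical separation Δz = 355.81 − 336.96 = 18.85 m.
|i_v| = |Δh| / Δz = 2.59 / 18.85 = 0.137.
Head is higher in the deep piezometer, so vertical flow is upward (discharge condition).

|i_v| ≈ 0.137; vertical flow is upward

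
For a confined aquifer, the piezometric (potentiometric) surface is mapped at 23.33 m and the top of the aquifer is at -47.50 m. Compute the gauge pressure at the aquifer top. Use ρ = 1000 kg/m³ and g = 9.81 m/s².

Pressure head at the aquifer top: ψ = h − z = 23.33 − (-47.50) = 70.83 m.
P = ρgψ = 1000 × 9.81 × 70.83 = 694842 Pa ≈ 695 kPa.

P ≈ 695 kPa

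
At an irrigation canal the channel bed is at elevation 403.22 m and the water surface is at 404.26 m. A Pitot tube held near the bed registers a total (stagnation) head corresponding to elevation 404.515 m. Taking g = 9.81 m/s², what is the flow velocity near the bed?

Near the bed, under hydrostatic conditions, the piezometric head (z + ψ) equals the free-surface elevation, 404.26 m.
Velocity head = total − piezometric = 404.515 − 404.26 = 0.255 m.
v = √(2g·h_v) = √(2 × 9.81 × 0.255) = 2.24 m/s.

v ≈ 2.24 m/s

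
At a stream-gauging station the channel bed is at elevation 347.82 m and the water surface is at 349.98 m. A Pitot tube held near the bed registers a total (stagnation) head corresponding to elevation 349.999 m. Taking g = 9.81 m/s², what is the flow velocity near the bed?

v ≈ 0.611 m/s

Near the bed, under hydrostatic conditions, the piezometric head (z + ψ) equals the free-surface elevation, 349.98 m.
Velocity head = total − piezometric = 349.999 − 349.98 = 0.019 m.
v = √(2g·h_v) = √(2 × 9.81 × 0.019) = 0.611 m/s.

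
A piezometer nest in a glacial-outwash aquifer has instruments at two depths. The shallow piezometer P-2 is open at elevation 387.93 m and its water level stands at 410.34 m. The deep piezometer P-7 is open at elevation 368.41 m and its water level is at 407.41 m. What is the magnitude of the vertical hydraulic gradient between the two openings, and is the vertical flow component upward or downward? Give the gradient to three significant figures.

|i_v| ≈ 0.150; vertical flow is downward

Total head at P-2: h = 410.34 m (water level in the standpipe).
Total head at P-7: h = 407.41 m.
Δh = h(P-2) − h(P-7) = 410.34 − 407.41 = 2.93 m.
Vertical separation Δz = 387.93 − 368.41 = 19.52 m.
|i_v| = |Δh| / Δz = 2.93 / 19.52 = 0.150.
Head is higher in the shallow piezometer, so vertical flow is downward (recharge condition).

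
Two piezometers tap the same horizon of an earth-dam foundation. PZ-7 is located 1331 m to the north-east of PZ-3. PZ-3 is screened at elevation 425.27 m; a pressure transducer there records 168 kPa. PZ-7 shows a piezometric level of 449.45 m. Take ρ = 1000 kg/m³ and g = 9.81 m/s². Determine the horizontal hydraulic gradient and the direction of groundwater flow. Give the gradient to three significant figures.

i ≈ 0.00530; groundwater flows toward the south-west

Pressure head at PZ-3: ψ = P/(ρg) = 168×1000 / (1000 × 9.81) = 17.13 m.
Total head at PZ-3: h = z + ψ = 425.27 + 17.13 = 442.40 m.
Total head at PZ-7: h = 449.45 m (water level in the piezometer is the total head).
Head difference: h(PZ-3) − h(PZ-7) = 442.40 − 449.45 = -7.05 m.
Hydraulic gradient: i = |Δh| / L = 7.05 / 1331 = 0.00530.
Flow is from higher to lower head: from PZ-7 toward PZ-3, i.e. toward the south-west.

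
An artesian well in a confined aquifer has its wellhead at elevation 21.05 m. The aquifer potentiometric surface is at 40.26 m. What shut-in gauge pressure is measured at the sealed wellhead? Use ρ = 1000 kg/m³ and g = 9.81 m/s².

Head above the cap: Δh = 40.26 − 21.05 = 19.21 m.
P = ρgΔh = 1000 × 9.81 × 19.21 = 188450 Pa ≈ 188 kPa.

P ≈ 188 kPa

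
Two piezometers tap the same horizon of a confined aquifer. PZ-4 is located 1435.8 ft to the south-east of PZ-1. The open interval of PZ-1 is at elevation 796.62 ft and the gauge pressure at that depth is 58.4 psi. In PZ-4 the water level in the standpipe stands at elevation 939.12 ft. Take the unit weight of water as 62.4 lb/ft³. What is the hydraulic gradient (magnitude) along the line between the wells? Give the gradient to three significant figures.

i ≈ 0.00538

Pressure head at PZ-1: ψ = 144·P/γ = 144 × 58.4 / 62.4 = 134.77 ft.
Total head at PZ-1: h = z + ψ = 796.62 + 134.77 = 931.39 ft.
Total head at PZ-4: h = 939.12 ft (water level in the piezometer is the total head).
Head difference: h(PZ-1) − h(PZ-4) = 931.39 − 939.12 = -7.73 ft.
Hydraulic gradient: i = |Δh| / L = 7.73 / 1435.8 = 0.00538.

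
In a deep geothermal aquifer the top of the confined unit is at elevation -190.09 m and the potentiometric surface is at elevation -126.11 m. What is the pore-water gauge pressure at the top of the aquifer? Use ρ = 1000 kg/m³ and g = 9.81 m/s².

P ≈ 628 kPa

Pressure head at the aquifer top: ψ = h − z = -126.11 − (-190.09) = 63.98 m.
P = ρgψ = 1000 × 9.81 × 63.98 = 627644 Pa ≈ 628 kPa.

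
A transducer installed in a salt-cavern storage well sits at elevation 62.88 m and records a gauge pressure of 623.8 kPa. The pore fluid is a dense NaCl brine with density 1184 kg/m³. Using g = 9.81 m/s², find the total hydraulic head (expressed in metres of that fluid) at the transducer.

h ≈ 116.59 m

ψ = P/(ρg) = 623.8×1000 / (1184 × 9.81) = 53.71 m.
h = z + ψ = 62.88 + 53.71 = 116.59 m.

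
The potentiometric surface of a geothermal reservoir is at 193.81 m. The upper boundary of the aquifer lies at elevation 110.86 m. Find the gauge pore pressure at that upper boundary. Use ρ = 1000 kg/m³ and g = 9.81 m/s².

P ≈ 814 kPa

Pressure head at the aquifer top: ψ = h − z = 193.81 − 110.86 = 82.95 m.
P = ρgψ = 1000 × 9.81 × 82.95 = 813740 Pa ≈ 814 kPa.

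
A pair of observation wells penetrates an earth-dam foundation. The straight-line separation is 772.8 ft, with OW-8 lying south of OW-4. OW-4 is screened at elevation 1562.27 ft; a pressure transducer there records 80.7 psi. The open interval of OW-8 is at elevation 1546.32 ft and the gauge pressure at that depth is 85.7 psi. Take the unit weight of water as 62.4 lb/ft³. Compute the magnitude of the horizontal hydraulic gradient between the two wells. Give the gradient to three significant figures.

i ≈ 0.00571

Pressure head at OW-4: ψ = 144·P/γ = 144 × 80.7 / 62.4 = 186.23 ft.
Total head at OW-4: h = z + ψ = 1562.27 + 186.23 = 1748.50 ft.
Pressure head at OW-8: ψ = 144·P/γ = 144 × 85.7 / 62.4 = 197.77 ft.
Total head at OW-8: h = z + ψ = 1546.32 + 197.77 = 1744.09 ft.
Head difference: h(OW-4) − h(OW-8) = 1748.50 − 1744.09 = 4.41 ft.
Hydraulic gradient: i = |Δh| / L = 4.41 / 772.8 = 0.00571.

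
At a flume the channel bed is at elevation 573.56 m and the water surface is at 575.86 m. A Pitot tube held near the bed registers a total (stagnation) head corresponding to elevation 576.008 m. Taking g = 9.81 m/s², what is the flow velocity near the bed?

Near the bed, under hydrostatic conditions, the piezometric head (z + ψ) equals the free-surface elevation, 575.86 m.
Velocity head = total − piezometric = 576.008 − 575.86 = 0.148 m.
v = √(2g·h_v) = √(2 × 9.81 × 0.148) = 1.70 m/s.

v ≈ 1.70 m/s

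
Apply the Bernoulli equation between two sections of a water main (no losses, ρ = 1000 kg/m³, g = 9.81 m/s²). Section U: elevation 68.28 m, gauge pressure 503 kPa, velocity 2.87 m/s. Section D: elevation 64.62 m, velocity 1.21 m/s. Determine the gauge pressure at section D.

Pressure head at U: ψ₁ = P₁/(ρg) = 503×1000 / (1000 × 9.81) = 51.27 m.
Velocity heads: v₁²/2g = 2.87²/19.62 = 0.420 m; v₂²/2g = 1.21²/19.62 = 0.075 m.
Total head H = z₁ + ψ₁ + v₁²/2g = 68.28 + 51.27 + 0.420 = 119.97 m.
ψ₂ = H − z₂ − v₂²/2g = 119.97 − 64.62 − 0.075 = 55.27 m.
P₂ = ρgψ₂ = 1000 × 9.81 × 55.27 ≈ 542 kPa.

P₂ ≈ 542 kPa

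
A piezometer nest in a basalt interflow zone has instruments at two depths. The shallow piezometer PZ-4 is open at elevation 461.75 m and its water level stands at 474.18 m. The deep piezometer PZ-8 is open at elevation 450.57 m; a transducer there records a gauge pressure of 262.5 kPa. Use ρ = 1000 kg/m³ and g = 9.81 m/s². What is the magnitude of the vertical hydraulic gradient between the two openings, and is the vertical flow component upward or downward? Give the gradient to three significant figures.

Total head at PZ-4: h = 474.18 m (water level in the standpipe).
Pressure head at PZ-8: ψ = P/(ρg) = 262.5×1000 / (1000 × 9.81) = 26.76 m.
Total head at PZ-8: h = z + ψ = 450.57 + 26.76 = 477.33 m.
Δh = h(PZ-4) − h(PZ-8) = 474.18 − 477.33 = -3.15 m.
Vertical separation Δz = 461.75 − 450.57 = 11.18 m.
|i_v| = |Δh| / Δz = 3.15 / 11.18 = 0.282.
Head is higher in the deep piezometer, so vertical flow is upward (discharge condition).

|i_v| ≈ 0.282; vertical flow is upward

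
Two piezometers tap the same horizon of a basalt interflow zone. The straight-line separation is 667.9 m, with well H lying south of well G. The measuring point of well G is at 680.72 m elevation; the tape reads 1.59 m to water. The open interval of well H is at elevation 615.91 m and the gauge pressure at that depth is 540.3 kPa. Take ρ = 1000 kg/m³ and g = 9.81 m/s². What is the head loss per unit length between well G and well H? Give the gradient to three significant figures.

i ≈ 0.0122 m/m

Total head at well G: h = 680.72 − 1.59 = 679.13 m.
Pressure head at well H: ψ = P/(ρg) = 540.3×1000 / (1000 × 9.81) = 55.08 m.
Total head at well H: h = z + ψ = 615.91 + 55.08 = 670.99 m.
Head difference: h(well G) − h(well H) = 679.13 − 670.99 = 8.14 m.
Hydraulic gradient: i = |Δh| / L = 8.14 / 667.9 = 0.0122.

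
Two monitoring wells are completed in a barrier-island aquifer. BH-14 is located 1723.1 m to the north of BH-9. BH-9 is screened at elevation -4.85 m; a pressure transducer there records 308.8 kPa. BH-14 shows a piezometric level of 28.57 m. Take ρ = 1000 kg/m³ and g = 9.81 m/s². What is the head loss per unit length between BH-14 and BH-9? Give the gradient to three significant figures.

i ≈ 0.00113 m/m

Pressure head at BH-9: ψ = P/(ρg) = 308.8×1000 / (1000 × 9.81) = 31.48 m.
Total head at BH-9: h = z + ψ = -4.85 + 31.48 = 26.63 m.
Total head at BH-14: h = 28.57 m (water level in the piezometer is the total head).
Head difference: h(BH-9) − h(BH-14) = 26.63 − 28.57 = -1.94 m.
Hydraulic gradient: i = |Δh| / L = 1.94 / 1723.1 = 0.00113.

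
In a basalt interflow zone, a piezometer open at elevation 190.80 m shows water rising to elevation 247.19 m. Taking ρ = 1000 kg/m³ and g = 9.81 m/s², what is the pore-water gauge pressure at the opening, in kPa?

Pressure head ψ = h − z = 247.19 − 190.80 = 56.39 m.
P = ρgψ = 1000 × 9.81 × 56.39 = 553186 Pa ≈ 553 kPa.

P ≈ 553 kPa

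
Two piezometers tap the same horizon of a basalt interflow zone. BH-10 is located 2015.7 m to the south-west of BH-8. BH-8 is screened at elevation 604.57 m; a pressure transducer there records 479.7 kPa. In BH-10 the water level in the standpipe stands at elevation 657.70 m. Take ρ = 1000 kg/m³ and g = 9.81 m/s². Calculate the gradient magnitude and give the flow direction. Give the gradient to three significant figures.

Pressure head at BH-8: ψ = P/(ρg) = 479.7×1000 / (1000 × 9.81) = 48.90 m.
Total head at BH-8: h = z + ψ = 604.57 + 48.90 = 653.47 m.
Total head at BH-10: h = 657.70 m (water level in the piezometer is the total head).
Head difference: h(BH-8) − h(BH-10) = 653.47 − 657.70 = -4.23 m.
Hydraulic gradient: i = |Δh| / L = 4.23 / 2015.7 = 0.00210.
Flow is from higher to lower head: from BH-10 toward BH-8, i.e. toward the north-east.

i ≈ 0.00210; groundwater flows toward the north-east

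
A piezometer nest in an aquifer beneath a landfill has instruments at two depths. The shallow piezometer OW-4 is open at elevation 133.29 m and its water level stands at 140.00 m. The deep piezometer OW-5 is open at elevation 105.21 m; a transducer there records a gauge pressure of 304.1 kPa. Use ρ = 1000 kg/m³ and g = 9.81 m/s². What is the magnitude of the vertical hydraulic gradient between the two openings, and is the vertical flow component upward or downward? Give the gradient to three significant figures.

Total head at OW-4: h = 140.00 m (water level in the standpipe).
Pressure head at OW-5: ψ = P/(ρg) = 304.1×1000 / (1000 × 9.81) = 31.00 m.
Total head at OW-5: h = z + ψ = 105.21 + 31.00 = 136.21 m.
Δh = h(OW-4) − h(OW-5) = 140.00 − 136.21 = 3.79 m.
Vertical separation Δz = 133.29 − 105.21 = 28.08 m.
|i_v| = |Δh| / Δz = 3.79 / 28.08 = 0.135.
Head is higher in the shallow piezometer, so vertical flow is downward (recharge condition).

|i_v| ≈ 0.135; vertical flow is downward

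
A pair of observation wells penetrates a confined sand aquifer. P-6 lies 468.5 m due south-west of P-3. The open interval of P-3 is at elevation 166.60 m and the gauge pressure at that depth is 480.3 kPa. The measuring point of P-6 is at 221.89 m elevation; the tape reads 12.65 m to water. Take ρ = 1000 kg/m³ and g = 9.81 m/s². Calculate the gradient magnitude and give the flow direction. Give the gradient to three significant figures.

Pressure head at P-3: ψ = P/(ρg) = 480.3×1000 / (1000 × 9.81) = 48.96 m.
Total head at P-3: h = z + ψ = 166.60 + 48.96 = 215.56 m.
Total head at P-6: h = 221.89 − 12.65 = 209.24 m.
Head difference: h(P-3) − h(P-6) = 215.56 − 209.24 = 6.32 m.
Hydraulic gradient: i = |Δh| / L = 6.32 / 468.5 = 0.0135.
Flow is from higher to lower head: from P-3 toward P-6, i.e. toward the south-west.

i ≈ 0.0135; groundwater flows toward the south-west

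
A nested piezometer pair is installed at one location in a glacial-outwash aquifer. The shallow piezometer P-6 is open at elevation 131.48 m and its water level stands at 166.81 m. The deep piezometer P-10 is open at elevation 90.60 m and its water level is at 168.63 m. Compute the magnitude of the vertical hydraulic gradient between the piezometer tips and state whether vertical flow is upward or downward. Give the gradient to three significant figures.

Total head at P-6: h = 166.81 m (water level in the standpipe).
Total head at P-10: h = 168.63 m.
Δh = h(P-6) − h(P-10) = 166.81 − 168.63 = -1.82 m.
Vertical separation Δz = 131.48 − 90.60 = 40.88 m.
|i_v| = |Δh| / Δz = 1.82 / 40.88 = 0.0445.
Head is higher in the deep piezometer, so vertical flow is upward (discharge condition).

|i_v| ≈ 0.0445; vertical flow is upward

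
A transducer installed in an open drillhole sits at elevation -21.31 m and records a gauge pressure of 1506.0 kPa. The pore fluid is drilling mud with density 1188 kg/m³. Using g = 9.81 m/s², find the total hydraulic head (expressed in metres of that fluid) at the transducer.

ψ = P/(ρg) = 1506.0×1000 / (1188 × 9.81) = 129.22 m.
h = z + ψ = -21.31 + 129.22 = 107.91 m.

h ≈ 107.91 m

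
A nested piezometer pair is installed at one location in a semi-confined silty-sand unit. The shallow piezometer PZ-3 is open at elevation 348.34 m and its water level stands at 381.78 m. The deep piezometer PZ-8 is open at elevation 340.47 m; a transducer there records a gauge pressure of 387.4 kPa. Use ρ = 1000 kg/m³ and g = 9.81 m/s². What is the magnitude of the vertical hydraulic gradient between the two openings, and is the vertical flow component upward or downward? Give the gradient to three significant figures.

Total head at PZ-3: h = 381.78 m (water level in the standpipe).
Pressure head at PZ-8: ψ = P/(ρg) = 387.4×1000 / (1000 × 9.81) = 39.49 m.
Total head at PZ-8: h = z + ψ = 340.47 + 39.49 = 379.96 m.
Δh = h(PZ-3) − h(PZ-8) = 381.78 − 379.96 = 1.82 m.
Vertical separation Δz = 348.34 − 340.47 = 7.87 m.
|i_v| = |Δh| / Δz = 1.82 / 7.87 = 0.231.
Head is higher in the shallow piezometer, so vertical flow is downward (recharge condition).

|i_v| ≈ 0.231; vertical flow is downward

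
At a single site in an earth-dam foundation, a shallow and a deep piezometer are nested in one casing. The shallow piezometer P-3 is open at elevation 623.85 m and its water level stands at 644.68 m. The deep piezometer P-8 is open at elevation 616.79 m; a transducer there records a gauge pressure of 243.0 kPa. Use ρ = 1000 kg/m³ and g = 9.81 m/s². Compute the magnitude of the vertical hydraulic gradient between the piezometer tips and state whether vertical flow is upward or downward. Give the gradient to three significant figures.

|i_v| ≈ 0.442; vertical flow is downward

Total head at P-3: h = 644.68 m (water level in the standpipe).
Pressure head at P-8: ψ = P/(ρg) = 243.0×1000 / (1000 × 9.81) = 24.77 m.
Total head at P-8: h = z + ψ = 616.79 + 24.77 = 641.56 m.
Δh = h(P-3) − h(P-8) = 644.68 − 641.56 = 3.12 m.
Vertical separation Δz = 623.85 − 616.79 = 7.06 m.
|i_v| = |Δh| / Δz = 3.12 / 7.06 = 0.442.
Head is higher in the shallow piezometer, so vertical flow is downward (recharge condition).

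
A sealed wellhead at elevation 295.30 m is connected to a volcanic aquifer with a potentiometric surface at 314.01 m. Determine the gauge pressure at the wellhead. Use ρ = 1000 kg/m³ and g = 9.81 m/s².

P ≈ 184 kPa

Head above the cap: Δh = 314.01 − 295.30 = 18.71 m.
P = ρgΔh = 1000 × 9.81 × 18.71 = 183545 Pa ≈ 184 kPa.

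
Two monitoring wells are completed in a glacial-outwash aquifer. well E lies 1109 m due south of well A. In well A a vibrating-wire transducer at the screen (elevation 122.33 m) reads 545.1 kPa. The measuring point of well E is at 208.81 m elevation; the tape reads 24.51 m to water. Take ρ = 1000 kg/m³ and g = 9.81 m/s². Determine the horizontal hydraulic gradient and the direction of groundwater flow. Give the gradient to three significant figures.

Pressure head at well A: ψ = P/(ρg) = 545.1×1000 / (1000 × 9.81) = 55.57 m.
Total head at well A: h = z + ψ = 122.33 + 55.57 = 177.90 m.
Total head at well E: h = 208.81 − 24.51 = 184.30 m.
Head difference: h(well A) − h(well E) = 177.90 − 184.30 = -6.40 m.
Hydraulic gradient: i = |Δh| / L = 6.40 / 1109 = 0.00577.
Flow is from higher to lower head: from well E toward well A, i.e. toward the north.

i ≈ 0.00577; groundwater flows toward the north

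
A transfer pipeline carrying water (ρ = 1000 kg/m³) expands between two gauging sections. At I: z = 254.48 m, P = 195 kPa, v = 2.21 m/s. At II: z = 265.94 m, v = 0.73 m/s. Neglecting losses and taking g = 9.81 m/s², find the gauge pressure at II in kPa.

Pressure head at I: ψ₁ = P₁/(ρg) = 195×1000 / (1000 × 9.81) = 19.88 m.
Velocity heads: v₁²/2g = 2.21²/19.62 = 0.249 m; v₂²/2g = 0.73²/19.62 = 0.027 m.
Total head H = z₁ + ψ₁ + v₁²/2g = 254.48 + 19.88 + 0.249 = 274.61 m.
ψ₂ = H − z₂ − v₂²/2g = 274.61 − 265.94 − 0.027 = 8.64 m.
P₂ = ρgψ₂ = 1000 × 9.81 × 8.64 ≈ 84.8 kPa.

P₂ ≈ 84.8 kPa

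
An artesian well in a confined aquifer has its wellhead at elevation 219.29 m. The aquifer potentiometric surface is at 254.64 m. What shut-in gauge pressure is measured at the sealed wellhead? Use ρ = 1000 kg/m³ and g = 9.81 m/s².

P ≈ 347 kPa

Head above the cap: Δh = 254.64 − 219.29 = 35.35 m.
P = ρgΔh = 1000 × 9.81 × 35.35 = 346784 Pa ≈ 347 kPa.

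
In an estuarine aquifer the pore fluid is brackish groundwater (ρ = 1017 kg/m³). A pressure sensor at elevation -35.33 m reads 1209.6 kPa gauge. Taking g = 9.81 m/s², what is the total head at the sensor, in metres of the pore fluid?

h ≈ 85.91 m

ψ = P/(ρg) = 1209.6×1000 / (1017 × 9.81) = 121.24 m.
h = z + ψ = -35.33 + 121.24 = 85.91 m.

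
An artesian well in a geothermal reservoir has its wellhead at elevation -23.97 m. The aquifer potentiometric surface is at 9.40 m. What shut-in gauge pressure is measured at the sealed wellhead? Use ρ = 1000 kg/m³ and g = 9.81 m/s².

Head above the cap: Δh = 9.40 − (-23.97) = 33.37 m.
P = ρgΔh = 1000 × 9.81 × 33.37 = 327360 Pa ≈ 327 kPa.

P ≈ 327 kPa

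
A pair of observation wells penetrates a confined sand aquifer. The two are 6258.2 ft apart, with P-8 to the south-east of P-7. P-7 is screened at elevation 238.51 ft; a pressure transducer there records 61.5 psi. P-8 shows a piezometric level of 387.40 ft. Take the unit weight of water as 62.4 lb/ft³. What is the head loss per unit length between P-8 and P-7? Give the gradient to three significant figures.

Pressure head at P-7: ψ = 144·P/γ = 144 × 61.5 / 62.4 = 141.92 ft.
Total head at P-7: h = z + ψ = 238.51 + 141.92 = 380.43 ft.
Total head at P-8: h = 387.40 ft (water level in the piezometer is the total head).
Head difference: h(P-7) − h(P-8) = 380.43 − 387.40 = -6.97 ft.
Hydraulic gradient: i = |Δh| / L = 6.97 / 6258.2 = 0.00111.

i ≈ 0.00111 ft/ft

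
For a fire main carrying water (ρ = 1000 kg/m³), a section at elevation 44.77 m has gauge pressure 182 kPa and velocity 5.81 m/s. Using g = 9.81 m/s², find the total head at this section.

h ≈ 65.04 m

Pressure head ψ = P/(ρg) = 182×1000 / (1000 × 9.81) = 18.55 m.
Velocity head = v²/(2g) = 5.81² / (2 × 9.81) = 1.720 m.
h = z + ψ + v²/(2g) = 44.77 + 18.55 + 1.720 = 65.04 m.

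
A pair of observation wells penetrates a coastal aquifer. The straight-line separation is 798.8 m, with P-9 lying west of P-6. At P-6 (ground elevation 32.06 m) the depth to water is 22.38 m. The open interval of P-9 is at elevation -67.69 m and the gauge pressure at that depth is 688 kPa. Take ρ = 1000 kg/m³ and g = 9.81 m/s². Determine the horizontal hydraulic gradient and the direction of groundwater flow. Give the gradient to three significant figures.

i ≈ 0.00906; groundwater flows toward the west

Total head at P-6: h = 32.06 − 22.38 = 9.68 m.
Pressure head at P-9: ψ = P/(ρg) = 688×1000 / (1000 × 9.81) = 70.13 m.
Total head at P-9: h = z + ψ = -67.69 + 70.13 = 2.44 m.
Head difference: h(P-6) − h(P-9) = 9.68 − 2.44 = 7.24 m.
Hydraulic gradient: i = |Δh| / L = 7.24 / 798.8 = 0.00906.
Flow is from higher to lower head: from P-6 toward P-9, i.e. toward the west.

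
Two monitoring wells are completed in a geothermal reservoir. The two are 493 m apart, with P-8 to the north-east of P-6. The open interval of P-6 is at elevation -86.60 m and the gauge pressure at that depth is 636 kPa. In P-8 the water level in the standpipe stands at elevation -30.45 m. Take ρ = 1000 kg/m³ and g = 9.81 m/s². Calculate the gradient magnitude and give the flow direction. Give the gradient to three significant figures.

i ≈ 0.0176; groundwater flows toward the north-east

Pressure head at P-6: ψ = P/(ρg) = 636×1000 / (1000 × 9.81) = 64.83 m.
Total head at P-6: h = z + ψ = -86.60 + 64.83 = -21.77 m.
Total head at P-8: h = -30.45 m (water level in the piezometer is the total head).
Head difference: h(P-6) − h(P-8) = -21.77 − (-30.45) = 8.68 m.
Hydraulic gradient: i = |Δh| / L = 8.68 / 493 = 0.0176.
Flow is from higher to lower head: from P-6 toward P-8, i.e. toward the north-east.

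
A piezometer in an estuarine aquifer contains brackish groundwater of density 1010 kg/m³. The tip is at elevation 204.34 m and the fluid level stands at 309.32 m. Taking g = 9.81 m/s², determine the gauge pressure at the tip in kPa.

P ≈ 1040 kPa

Pressure head ψ = h − z = 309.32 − 204.34 = 104.98 m.
P = ρgψ = 1010 × 9.81 × 104.98 = 1040152 Pa ≈ 1040 kPa.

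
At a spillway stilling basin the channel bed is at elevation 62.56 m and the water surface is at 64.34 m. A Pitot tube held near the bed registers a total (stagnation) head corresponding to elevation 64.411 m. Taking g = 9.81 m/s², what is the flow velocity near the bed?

Near the bed, under hydrostatic conditions, the piezometric head (z + ψ) equals the free-surface elevation, 64.34 m.
Velocity head = total − piezometric = 64.411 − 64.34 = 0.071 m.
v = √(2g·h_v) = √(2 × 9.81 × 0.071) = 1.18 m/s.

v ≈ 1.18 m/s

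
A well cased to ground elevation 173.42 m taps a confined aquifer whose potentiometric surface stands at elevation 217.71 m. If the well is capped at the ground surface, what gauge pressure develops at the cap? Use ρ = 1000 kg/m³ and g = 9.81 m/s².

Head above the cap: Δh = 217.71 − 173.42 = 44.29 m.
P = ρgΔh = 1000 × 9.81 × 44.29 = 434485 Pa ≈ 434 kPa.

P ≈ 434 kPa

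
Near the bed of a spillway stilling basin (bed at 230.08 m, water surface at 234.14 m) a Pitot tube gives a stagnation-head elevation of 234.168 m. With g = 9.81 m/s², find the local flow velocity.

v ≈ 0.741 m/s

Near the bed, under hydrostatic conditions, the piezometric head (z + ψ) equals the free-surface elevation, 234.14 m.
Velocity head = total − piezometric = 234.168 − 234.14 = 0.028 m.
v = √(2g·h_v) = √(2 × 9.81 × 0.028) = 0.741 m/s.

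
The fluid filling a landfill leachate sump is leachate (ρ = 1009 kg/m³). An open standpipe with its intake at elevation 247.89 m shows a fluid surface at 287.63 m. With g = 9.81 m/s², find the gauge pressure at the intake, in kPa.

P ≈ 393 kPa

Pressure head ψ = h − z = 287.63 − 247.89 = 39.74 m.
P = ρgψ = 1009 × 9.81 × 39.74 = 393358 Pa ≈ 393 kPa.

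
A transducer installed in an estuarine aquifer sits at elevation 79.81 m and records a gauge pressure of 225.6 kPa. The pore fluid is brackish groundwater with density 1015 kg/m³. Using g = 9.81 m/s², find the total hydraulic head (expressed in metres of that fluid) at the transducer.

h ≈ 102.47 m

ψ = P/(ρg) = 225.6×1000 / (1015 × 9.81) = 22.66 m.
h = z + ψ = 79.81 + 22.66 = 102.47 m.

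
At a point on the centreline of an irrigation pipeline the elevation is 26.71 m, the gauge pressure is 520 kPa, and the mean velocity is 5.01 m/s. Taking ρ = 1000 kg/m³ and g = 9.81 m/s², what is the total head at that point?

h ≈ 81.00 m

Pressure head ψ = P/(ρg) = 520×1000 / (1000 × 9.81) = 53.01 m.
Velocity head = v²/(2g) = 5.01² / (2 × 9.81) = 1.279 m.
h = z + ψ + v²/(2g) = 26.71 + 53.01 + 1.279 = 81.00 m.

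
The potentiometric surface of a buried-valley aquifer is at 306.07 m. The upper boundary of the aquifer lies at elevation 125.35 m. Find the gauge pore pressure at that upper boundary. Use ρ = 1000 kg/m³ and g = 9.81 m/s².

P ≈ 1770 kPa

Pressure head at the aquifer top: ψ = h − z = 306.07 − 125.35 = 180.72 m.
P = ρgψ = 1000 × 9.81 × 180.72 = 1772863 Pa ≈ 1770 kPa.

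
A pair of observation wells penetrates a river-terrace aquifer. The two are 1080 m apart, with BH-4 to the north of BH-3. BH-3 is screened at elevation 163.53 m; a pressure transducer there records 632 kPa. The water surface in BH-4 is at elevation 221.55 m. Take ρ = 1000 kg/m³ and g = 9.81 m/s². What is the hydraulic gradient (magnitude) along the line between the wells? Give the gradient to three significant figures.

i ≈ 0.00593

Pressure head at BH-3: ψ = P/(ρg) = 632×1000 / (1000 × 9.81) = 64.42 m.
Total head at BH-3: h = z + ψ = 163.53 + 64.42 = 227.95 m.
Total head at BH-4: h = 221.55 m (water level in the piezometer is the total head).
Head difference: h(BH-3) − h(BH-4) = 227.95 − 221.55 = 6.40 m.
Hydraulic gradient: i = |Δh| / L = 6.40 / 1080 = 0.00593.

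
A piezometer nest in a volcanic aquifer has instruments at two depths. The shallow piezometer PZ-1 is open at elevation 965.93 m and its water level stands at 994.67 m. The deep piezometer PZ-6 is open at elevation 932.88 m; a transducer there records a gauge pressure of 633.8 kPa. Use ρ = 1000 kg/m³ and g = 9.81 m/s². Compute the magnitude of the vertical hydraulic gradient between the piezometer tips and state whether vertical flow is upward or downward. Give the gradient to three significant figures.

|i_v| ≈ 0.0853; vertical flow is upward

Total head at PZ-1: h = 994.67 m (water level in the standpipe).
Pressure head at PZ-6: ψ = P/(ρg) = 633.8×1000 / (1000 × 9.81) = 64.61 m.
Total head at PZ-6: h = z + ψ = 932.88 + 64.61 = 997.49 m.
Δh = h(PZ-1) − h(PZ-6) = 994.67 − 997.49 = -2.82 m.
Vertical separation Δz = 965.93 − 932.88 = 33.05 m.
|i_v| = |Δh| / Δz = 2.82 / 33.05 = 0.0853.
Head is higher in the deep piezometer, so vertical flow is upward (discharge condition).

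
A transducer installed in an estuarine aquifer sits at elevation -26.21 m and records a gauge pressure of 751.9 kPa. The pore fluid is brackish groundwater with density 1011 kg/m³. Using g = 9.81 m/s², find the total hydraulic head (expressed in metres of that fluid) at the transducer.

ψ = P/(ρg) = 751.9×1000 / (1011 × 9.81) = 75.81 m.
h = z + ψ = -26.21 + 75.81 = 49.60 m.

h ≈ 49.60 m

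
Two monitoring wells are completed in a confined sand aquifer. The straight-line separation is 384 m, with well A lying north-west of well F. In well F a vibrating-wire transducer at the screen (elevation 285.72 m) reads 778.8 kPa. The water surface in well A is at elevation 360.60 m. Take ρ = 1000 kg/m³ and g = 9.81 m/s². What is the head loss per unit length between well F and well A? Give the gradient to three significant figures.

Pressure head at well F: ψ = P/(ρg) = 778.8×1000 / (1000 × 9.81) = 79.39 m.
Total head at well F: h = z + ψ = 285.72 + 79.39 = 365.11 m.
Total head at well A: h = 360.60 m (water level in the piezometer is the total head).
Head difference: h(well F) − h(well A) = 365.11 − 360.60 = 4.51 m.
Hydraulic gradient: i = |Δh| / L = 4.51 / 384 = 0.0117.

i ≈ 0.0117 m/m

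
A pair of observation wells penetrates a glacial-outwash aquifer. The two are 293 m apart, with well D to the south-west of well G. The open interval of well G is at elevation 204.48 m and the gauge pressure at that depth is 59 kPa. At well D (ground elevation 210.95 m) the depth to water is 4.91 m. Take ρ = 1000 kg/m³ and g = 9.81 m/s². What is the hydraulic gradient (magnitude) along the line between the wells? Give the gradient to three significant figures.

Pressure head at well G: ψ = P/(ρg) = 59×1000 / (1000 × 9.81) = 6.01 m.
Total head at well G: h = z + ψ = 204.48 + 6.01 = 210.49 m.
Total head at well D: h = 210.95 − 4.91 = 206.04 m.
Head difference: h(well G) − h(well D) = 210.49 − 206.04 = 4.45 m.
Hydraulic gradient: i = |Δh| / L = 4.45 / 293 = 0.0152.

i ≈ 0.0152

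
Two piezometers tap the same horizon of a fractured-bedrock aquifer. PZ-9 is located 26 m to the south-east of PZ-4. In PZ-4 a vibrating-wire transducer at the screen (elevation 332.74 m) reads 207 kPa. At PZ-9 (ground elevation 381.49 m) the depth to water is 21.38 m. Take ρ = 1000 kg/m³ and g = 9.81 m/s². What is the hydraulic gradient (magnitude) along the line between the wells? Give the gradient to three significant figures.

Pressure head at PZ-4: ψ = P/(ρg) = 207×1000 / (1000 × 9.81) = 21.10 m.
Total head at PZ-4: h = z + ψ = 332.74 + 21.10 = 353.84 m.
Total head at PZ-9: h = 381.49 − 21.38 = 360.11 m.
Head difference: h(PZ-4) − h(PZ-9) = 353.84 − 360.11 = -6.27 m.
Hydraulic gradient: i = |Δh| / L = 6.27 / 26 = 0.241.

i ≈ 0.241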